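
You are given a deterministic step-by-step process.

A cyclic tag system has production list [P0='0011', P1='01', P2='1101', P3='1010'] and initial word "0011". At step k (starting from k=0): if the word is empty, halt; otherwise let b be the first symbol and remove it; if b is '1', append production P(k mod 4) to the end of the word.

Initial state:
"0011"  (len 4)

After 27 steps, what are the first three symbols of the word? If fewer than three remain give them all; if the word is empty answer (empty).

gen 0: "0011"  (len 4)
gen 1: "011"  (len 3)
gen 2: "11"  (len 2)
gen 3: "11101"  (len 5)
gen 4: "11011010"  (len 8)
gen 5: "10110100011"  (len 11)
gen 6: "011010001101"  (len 12)
gen 7: "11010001101"  (len 11)
gen 8: "10100011011010"  (len 14)
gen 9: "01000110110100011"  (len 17)
gen 10: "1000110110100011"  (len 16)
gen 11: "0001101101000111101"  (len 19)
gen 12: "001101101000111101"  (len 18)
gen 13: "01101101000111101"  (len 17)
gen 14: "1101101000111101"  (len 16)
gen 15: "1011010001111011101"  (len 19)
gen 16: "0110100011110111011010"  (len 22)
gen 17: "110100011110111011010"  (len 21)
gen 18: "1010001111011101101001"  (len 22)
gen 19: "0100011110111011010011101"  (len 25)
gen 20: "100011110111011010011101"  (len 24)
gen 21: "000111101110110100111010011"  (len 27)
gen 22: "00111101110110100111010011"  (len 26)
gen 23: "0111101110110100111010011"  (len 25)
gen 24: "111101110110100111010011"  (len 24)
gen 25: "111011101101001110100110011"  (len 27)
gen 26: "1101110110100111010011001101"  (len 28)
gen 27: "1011101101001110100110011011101"  (len 31)

101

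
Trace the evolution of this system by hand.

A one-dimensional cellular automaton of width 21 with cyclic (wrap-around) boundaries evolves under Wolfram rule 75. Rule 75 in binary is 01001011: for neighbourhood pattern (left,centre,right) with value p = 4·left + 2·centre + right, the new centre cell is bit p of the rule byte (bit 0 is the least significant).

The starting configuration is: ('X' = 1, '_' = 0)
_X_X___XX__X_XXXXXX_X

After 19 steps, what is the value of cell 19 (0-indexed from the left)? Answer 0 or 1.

t=0: _X_X___XX__X_XXXXXX_X
t=1: _____XXXX_X__X____X__
t=2: XXXXXX__X___X__XXX__X
t=3: _____X_X__XX__XX_X_XX
t=4: _XXXX____XXX_XXX___XX
t=5: _X__X_XXXX_X_X_X_XXXX
t=6: ___X__X__X_______X__X
t=7: _XX__X__X__XXXXXX__X_
t=8: XXX_X__X__XX____X_X__
t=9: X_X___X__XXX_XXX____X
t=10: X___XX__XX_X_X_X_XXXX
t=11: X_XXXX_XXX_______X___
t=12: __X__X_X_X_XXXXXX__XX
t=13: _X__X______X____X_XXX
t=14: ___X__XXXXX__XXX__X_X
t=15: _XX__XX___X_XX_X_X___
t=16: XXX_XXX_XX__XX_____XX
t=17: __X_X_X_XX_XXX_XXXXX_
t=18: XX______XX_X_X_X___X_
t=19: XX_XXXXXXX_______XX__

0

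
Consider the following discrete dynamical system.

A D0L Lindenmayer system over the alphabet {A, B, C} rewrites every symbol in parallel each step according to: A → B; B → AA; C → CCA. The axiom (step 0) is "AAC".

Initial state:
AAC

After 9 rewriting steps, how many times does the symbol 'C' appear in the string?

512

step 0: AAC
step 1: BBCCA
step 2: AAAACCACCAB
step 3: BBBBCCACCABCCACCABAA
step 4: AAAAAAAACCACCABCCACCABAACCACCABCCACCABAABB
step 5: BBBBBBBBCCACCABCCACCABAACCACCABCCACCABAABBCCACCABCCACCABAACCACCABCCACCABAABBAAAA
step 6: AAAAAAAAAAAAAAAACCACCABCCACCABAACCACCABCCACCABAABBCCACCABC…ACCABCCACCABAABBCCACCABCCACCABAACCACCABCCACCABAABBAAAABBBB  (len 164)
step 7: BBBBBBBBBBBBBBBBCCACCABCCACCABAACCACCABCCACCABAABBCCACCABC…CCABAABBCCACCABCCACCABAACCACCABCCACCABAABBAAAABBBBAAAAAAAA  (len 320)
step 8: AAAAAAAAAAAAAAAAAAAAAAAAAAAAAAAACCACCABCCACCABAACCACCABCCA…CCACCABCCACCABAACCACCABCCACCABAABBAAAABBBBAAAAAAAABBBBBBBB  (len 648)
step 9: BBBBBBBBBBBBBBBBBBBBBBBBBBBBBBBBCCACCABCCACCABAACCACCABCCA…CCACCABCCACCABAABBAAAABBBBAAAAAAAABBBBBBBBAAAAAAAAAAAAAAAA  (len 1280)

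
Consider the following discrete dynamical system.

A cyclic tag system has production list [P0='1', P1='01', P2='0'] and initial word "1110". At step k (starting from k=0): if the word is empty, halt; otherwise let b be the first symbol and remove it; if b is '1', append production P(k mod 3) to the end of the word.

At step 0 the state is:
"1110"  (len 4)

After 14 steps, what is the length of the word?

3

[0] "1110"  (len 4)
[1] "1101"  (len 4)
[2] "10101"  (len 5)
[3] "01010"  (len 5)
[4] "1010"  (len 4)
[5] "01001"  (len 5)
[6] "1001"  (len 4)
[7] "0011"  (len 4)
[8] "011"  (len 3)
[9] "11"  (len 2)
[10] "11"  (len 2)
[11] "101"  (len 3)
[12] "010"  (len 3)
[13] "10"  (len 2)
[14] "001"  (len 3)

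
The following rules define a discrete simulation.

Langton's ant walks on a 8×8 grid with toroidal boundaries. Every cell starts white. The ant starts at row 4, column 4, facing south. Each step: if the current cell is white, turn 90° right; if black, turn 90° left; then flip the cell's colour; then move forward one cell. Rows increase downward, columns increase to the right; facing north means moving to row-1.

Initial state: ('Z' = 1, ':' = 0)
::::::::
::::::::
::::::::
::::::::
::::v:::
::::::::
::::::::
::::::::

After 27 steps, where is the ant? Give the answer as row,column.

0) ::::::::
::::::::
::::::::
::::::::
::::v:::
::::::::
::::::::
::::::::
1) ::::::::
::::::::
::::::::
::::::::
:::<Z:::
::::::::
::::::::
::::::::
2) ::::::::
::::::::
::::::::
:::^::::
:::ZZ:::
::::::::
::::::::
::::::::
3) ::::::::
::::::::
::::::::
:::Z>:::
:::ZZ:::
::::::::
::::::::
::::::::
4) ::::::::
::::::::
::::::::
:::ZZ:::
:::Zv:::
::::::::
::::::::
::::::::
5) ::::::::
::::::::
::::::::
:::ZZ:::
:::Z:>::
::::::::
::::::::
::::::::
6) ::::::::
::::::::
::::::::
:::ZZ:::
:::Z:Z::
:::::v::
::::::::
::::::::
7) ::::::::
::::::::
::::::::
:::ZZ:::
:::Z:Z::
::::<Z::
::::::::
::::::::
8) ::::::::
::::::::
::::::::
:::ZZ:::
:::Z^Z::
::::ZZ::
::::::::
::::::::
9) ::::::::
::::::::
::::::::
:::ZZ:::
:::ZZ>::
::::ZZ::
::::::::
::::::::
10) ::::::::
::::::::
::::::::
:::ZZ^::
:::ZZ:::
::::ZZ::
::::::::
::::::::
11) ::::::::
::::::::
::::::::
:::ZZZ>:
:::ZZ:::
::::ZZ::
::::::::
::::::::
12) ::::::::
::::::::
::::::::
:::ZZZZ:
:::ZZ:v:
::::ZZ::
::::::::
::::::::
13) ::::::::
::::::::
::::::::
:::ZZZZ:
:::ZZ<Z:
::::ZZ::
::::::::
::::::::
14) ::::::::
::::::::
::::::::
:::ZZ^Z:
:::ZZZZ:
::::ZZ::
::::::::
::::::::
15) ::::::::
::::::::
::::::::
:::Z<:Z:
:::ZZZZ:
::::ZZ::
::::::::
::::::::
16) ::::::::
::::::::
::::::::
:::Z::Z:
:::ZvZZ:
::::ZZ::
::::::::
::::::::
17) ::::::::
::::::::
::::::::
:::Z::Z:
:::Z:>Z:
::::ZZ::
::::::::
::::::::
18) ::::::::
::::::::
::::::::
:::Z:^Z:
:::Z::Z:
::::ZZ::
::::::::
::::::::
19) ::::::::
::::::::
::::::::
:::Z:Z>:
:::Z::Z:
::::ZZ::
::::::::
::::::::
20) ::::::::
::::::::
::::::^:
:::Z:Z::
:::Z::Z:
::::ZZ::
::::::::
::::::::
21) ::::::::
::::::::
::::::Z>
:::Z:Z::
:::Z::Z:
::::ZZ::
::::::::
::::::::
22) ::::::::
::::::::
::::::ZZ
:::Z:Z:v
:::Z::Z:
::::ZZ::
::::::::
::::::::
23) ::::::::
::::::::
::::::ZZ
:::Z:Z<Z
:::Z::Z:
::::ZZ::
::::::::
::::::::
24) ::::::::
::::::::
::::::^Z
:::Z:ZZZ
:::Z::Z:
::::ZZ::
::::::::
::::::::
25) ::::::::
::::::::
:::::<:Z
:::Z:ZZZ
:::Z::Z:
::::ZZ::
::::::::
::::::::
26) ::::::::
:::::^::
:::::Z:Z
:::Z:ZZZ
:::Z::Z:
::::ZZ::
::::::::
::::::::
27) ::::::::
:::::Z>:
:::::Z:Z
:::Z:ZZZ
:::Z::Z:
::::ZZ::
::::::::
::::::::

1,6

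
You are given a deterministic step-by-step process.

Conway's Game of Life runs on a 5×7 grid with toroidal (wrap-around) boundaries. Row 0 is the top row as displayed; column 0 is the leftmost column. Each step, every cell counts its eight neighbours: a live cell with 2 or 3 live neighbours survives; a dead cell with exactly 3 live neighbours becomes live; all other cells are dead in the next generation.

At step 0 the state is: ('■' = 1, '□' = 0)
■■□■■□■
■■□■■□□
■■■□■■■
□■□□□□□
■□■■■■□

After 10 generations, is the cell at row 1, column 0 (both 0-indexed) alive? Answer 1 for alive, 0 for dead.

0) ■■□■■□■
■■□■■□□
■■■□■■■
□■□□□□□
■□■■■■□
1) □□□□□□□
□□□□□□□
□□□□■■■
□□□□□□□
□□□□□■□
2) □□□□□□□
□□□□□■□
□□□□□■□
□□□□■□■
□□□□□□□
3) □□□□□□□
□□□□□□□
□□□□■■■
□□□□□■□
□□□□□□□
4) □□□□□□□
□□□□□■□
□□□□■■■
□□□□■■■
□□□□□□□
5) □□□□□□□
□□□□■■■
□□□□□□□
□□□□■□■
□□□□□■□
6) □□□□■□■
□□□□□■□
□□□□■□■
□□□□□■□
□□□□□■□
7) □□□□■□■
□□□□■□■
□□□□■□■
□□□□■■■
□□□□■■■
8) ■□□■■□■
■□□■■□■
■□□■■□■
■□□■□□□
■□□■□□□
9) □■■□□□□
□■■□□□□
□■■□□□□
■■■■□□□
■■■■□□□
10) □□□□□□□
■□□■□□□
□□□□□□□
□□□□□□□
□□□□□□□

1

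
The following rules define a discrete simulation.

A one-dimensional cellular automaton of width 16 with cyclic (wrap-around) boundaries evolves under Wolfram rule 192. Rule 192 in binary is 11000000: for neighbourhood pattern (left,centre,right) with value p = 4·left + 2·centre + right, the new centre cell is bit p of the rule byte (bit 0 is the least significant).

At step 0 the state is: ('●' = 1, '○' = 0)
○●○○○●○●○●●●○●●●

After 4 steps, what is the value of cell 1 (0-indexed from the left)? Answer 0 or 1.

0

[0] ○●○○○●○●○●●●○●●●
[1] ○○○○○○○○○○●●○○●●
[2] ○○○○○○○○○○○●○○○●
[3] ○○○○○○○○○○○○○○○○
[4] ○○○○○○○○○○○○○○○○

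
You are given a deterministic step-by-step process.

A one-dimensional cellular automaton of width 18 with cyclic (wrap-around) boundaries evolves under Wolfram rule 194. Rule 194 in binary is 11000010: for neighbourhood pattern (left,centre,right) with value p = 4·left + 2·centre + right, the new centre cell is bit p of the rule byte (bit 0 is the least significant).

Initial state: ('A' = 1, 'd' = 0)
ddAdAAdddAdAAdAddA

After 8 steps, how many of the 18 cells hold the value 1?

t=0: ddAdAAdddAdAAdAddA
t=1: dAdddAddAdddAdddAd
t=2: AdddAddAdddAdddAdd
t=3: dddAddAdddAdddAddA
t=4: ddAddAdddAdddAddAd
t=5: dAddAdddAdddAddAdd
t=6: AddAdddAdddAddAddd
t=7: ddAdddAdddAddAdddA
t=8: dAdddAdddAddAdddAd

5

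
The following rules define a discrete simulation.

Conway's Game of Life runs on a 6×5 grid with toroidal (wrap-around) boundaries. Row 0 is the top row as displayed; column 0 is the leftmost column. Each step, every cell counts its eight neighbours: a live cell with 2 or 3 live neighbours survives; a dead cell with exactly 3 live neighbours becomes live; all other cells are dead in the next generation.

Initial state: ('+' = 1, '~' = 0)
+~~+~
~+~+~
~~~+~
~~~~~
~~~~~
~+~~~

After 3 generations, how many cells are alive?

step 0: +~~+~
~+~+~
~~~+~
~~~~~
~~~~~
~+~~~
step 1: ++~~+
~~~+~
~~+~~
~~~~~
~~~~~
~~~~~
step 2: +~~~+
+++++
~~~~~
~~~~~
~~~~~
+~~~~
step 3: ~~+~~
~+++~
+++++
~~~~~
~~~~~
+~~~+

11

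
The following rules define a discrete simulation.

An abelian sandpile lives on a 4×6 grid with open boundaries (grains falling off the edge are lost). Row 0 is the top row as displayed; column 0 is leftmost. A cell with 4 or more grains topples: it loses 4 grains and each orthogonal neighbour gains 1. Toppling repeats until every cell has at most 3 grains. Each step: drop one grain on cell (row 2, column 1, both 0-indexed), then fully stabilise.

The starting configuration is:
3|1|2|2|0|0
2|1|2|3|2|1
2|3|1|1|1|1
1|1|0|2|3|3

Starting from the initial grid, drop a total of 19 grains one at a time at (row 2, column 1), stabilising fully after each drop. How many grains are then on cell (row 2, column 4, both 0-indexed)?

3

step 0: 3|1|2|2|0|0
2|1|2|3|2|1
2|3|1|1|1|1
1|1|0|2|3|3
step 1: 3|1|2|2|0|0
2|2|2|3|2|1
3|0|2|1|1|1
1|2|0|2|3|3
step 2: 3|1|2|2|0|0
2|2|2|3|2|1
3|1|2|1|1|1
1|2|0|2|3|3
step 3: 3|1|2|2|0|0
2|2|2|3|2|1
3|2|2|1|1|1
1|2|0|2|3|3
step 4: 3|1|2|2|0|0
2|2|2|3|2|1
3|3|2|1|1|1
1|2|0|2|3|3
step 5: 3|1|2|2|0|0
3|3|2|3|2|1
0|1|3|1|1|1
2|3|0|2|3|3
step 6: 3|1|2|2|0|0
3|3|2|3|2|1
0|2|3|1|1|1
2|3|0|2|3|3
step 7: 3|1|2|2|0|0
3|3|2|3|2|1
0|3|3|1|1|1
2|3|0|2|3|3
step 8: 0|3|3|3|0|0
1|2|1|0|3|1
2|3|1|3|1|1
3|0|2|2|3|3
step 9: 0|3|3|3|0|0
1|3|1|0|3|1
3|0|2|3|1|1
3|1|2|2|3|3
step 10: 0|3|3|3|0|0
1|3|1|0|3|1
3|1|2|3|1|1
3|1|2|2|3|3
step 11: 0|3|3|3|0|0
1|3|1|0|3|1
3|2|2|3|1|1
3|1|2|2|3|3
step 12: 0|3|3|3|0|0
1|3|1|0|3|1
3|3|2|3|1|1
3|1|2|2|3|3
step 13: 1|1|1|0|1|0
3|1|3|1|3|1
1|2|3|3|1|1
0|3|2|2|3|3
step 14: 1|1|1|0|1|0
3|1|3|1|3|1
1|3|3|3|1|1
0|3|2|2|3|3
step 15: 1|1|2|0|1|0
3|3|0|3|3|1
2|2|3|1|3|2
1|1|1|1|1|0
step 16: 1|1|2|0|1|0
3|3|0|3|3|1
2|3|3|1|3|2
1|1|1|1|1|0
step 17: 2|2|2|0|1|0
1|1|2|3|3|1
0|3|0|2|3|2
2|2|2|1|1|0
step 18: 2|2|2|0|1|0
1|2|2|3|3|1
1|0|1|2|3|2
2|3|2|1|1|0
step 19: 2|2|2|0|1|0
1|2|2|3|3|1
1|1|1|2|3|2
2|3|2|1|1|0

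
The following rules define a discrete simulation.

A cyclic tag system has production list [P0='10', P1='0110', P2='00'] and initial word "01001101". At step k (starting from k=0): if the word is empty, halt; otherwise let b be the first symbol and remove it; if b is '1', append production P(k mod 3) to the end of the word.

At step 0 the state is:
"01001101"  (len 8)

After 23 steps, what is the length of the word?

0) "01001101"  (len 8)
1) "1001101"  (len 7)
2) "0011010110"  (len 10)
3) "011010110"  (len 9)
4) "11010110"  (len 8)
5) "10101100110"  (len 11)
6) "010110011000"  (len 12)
7) "10110011000"  (len 11)
8) "01100110000110"  (len 14)
9) "1100110000110"  (len 13)
10) "10011000011010"  (len 14)
11) "00110000110100110"  (len 17)
12) "0110000110100110"  (len 16)
13) "110000110100110"  (len 15)
14) "100001101001100110"  (len 18)
15) "0000110100110011000"  (len 19)
16) "000110100110011000"  (len 18)
17) "00110100110011000"  (len 17)
18) "0110100110011000"  (len 16)
19) "110100110011000"  (len 15)
20) "101001100110000110"  (len 18)
21) "0100110011000011000"  (len 19)
22) "100110011000011000"  (len 18)
23) "001100110000110000110"  (len 21)

21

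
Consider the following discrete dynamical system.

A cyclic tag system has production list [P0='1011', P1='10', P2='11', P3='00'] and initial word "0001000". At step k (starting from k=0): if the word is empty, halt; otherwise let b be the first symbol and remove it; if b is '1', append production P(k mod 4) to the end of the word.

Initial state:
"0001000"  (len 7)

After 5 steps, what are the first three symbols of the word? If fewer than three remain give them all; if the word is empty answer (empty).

000

gen 0: "0001000"  (len 7)
gen 1: "001000"  (len 6)
gen 2: "01000"  (len 5)
gen 3: "1000"  (len 4)
gen 4: "00000"  (len 5)
gen 5: "0000"  (len 4)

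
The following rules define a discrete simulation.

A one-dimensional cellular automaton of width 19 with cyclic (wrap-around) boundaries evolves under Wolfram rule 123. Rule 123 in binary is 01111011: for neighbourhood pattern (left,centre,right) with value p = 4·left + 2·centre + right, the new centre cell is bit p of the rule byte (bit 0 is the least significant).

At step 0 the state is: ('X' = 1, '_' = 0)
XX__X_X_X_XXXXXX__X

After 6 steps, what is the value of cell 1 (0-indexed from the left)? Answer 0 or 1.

[0] XX__X_X_X_XXXXXX__X
[1] _XXX_X_X_XX____XXXX
[2] XX_XX_X_XXXXXXXX__X
[3] _XXXXX_XX______XXXX
[4] XX___XXXXXXXXXXX__X
[5] _XXXXX_________XXXX
[6] XX___XXXXXXXXXXX__X

1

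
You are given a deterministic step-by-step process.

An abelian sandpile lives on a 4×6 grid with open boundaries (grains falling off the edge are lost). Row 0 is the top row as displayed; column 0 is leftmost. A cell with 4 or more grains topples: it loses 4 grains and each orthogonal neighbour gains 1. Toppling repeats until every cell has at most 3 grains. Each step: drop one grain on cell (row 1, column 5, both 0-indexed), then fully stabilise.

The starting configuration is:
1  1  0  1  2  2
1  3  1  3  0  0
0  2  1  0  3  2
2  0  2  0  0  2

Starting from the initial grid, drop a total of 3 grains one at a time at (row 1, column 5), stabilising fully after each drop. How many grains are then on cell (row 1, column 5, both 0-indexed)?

0) 1  1  0  1  2  2
1  3  1  3  0  0
0  2  1  0  3  2
2  0  2  0  0  2
1) 1  1  0  1  2  2
1  3  1  3  0  1
0  2  1  0  3  2
2  0  2  0  0  2
2) 1  1  0  1  2  2
1  3  1  3  0  2
0  2  1  0  3  2
2  0  2  0  0  2
3) 1  1  0  1  2  2
1  3  1  3  0  3
0  2  1  0  3  2
2  0  2  0  0  2

3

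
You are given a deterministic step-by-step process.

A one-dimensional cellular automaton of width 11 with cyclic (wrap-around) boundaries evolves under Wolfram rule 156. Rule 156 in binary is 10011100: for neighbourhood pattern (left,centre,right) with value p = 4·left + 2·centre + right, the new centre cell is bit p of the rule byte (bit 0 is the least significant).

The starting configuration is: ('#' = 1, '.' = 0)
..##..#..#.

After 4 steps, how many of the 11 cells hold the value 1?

step 0: ..##..#..#.
step 1: ..#.#.##.##
step 2: #.#.#.#..#.
step 3: #.#.#.##.#.
step 4: #.#.#.#..#.

5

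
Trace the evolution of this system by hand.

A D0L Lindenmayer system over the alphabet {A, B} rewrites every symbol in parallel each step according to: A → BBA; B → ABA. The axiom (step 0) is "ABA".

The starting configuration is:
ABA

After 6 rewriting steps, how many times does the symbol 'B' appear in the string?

t=0: ABA
t=1: BBAABABBA
t=2: ABAABABBABBAABABBAABAABABBA
t=3: BBAABABBABBAABABBAABAABABBAABAABABBABBAABABBAABAABABBABBAABABBABBAABABBAABAABABBA
t=4: ABAABABBABBAABABBAABAABABBAABAABABBABBAABABBAABAABABBABBAA…ABBAABAABABBABBAABABBAABAABABBABBAABABBABBAABABBAABAABABBA  (len 243)
t=5: BBAABABBABBAABABBAABAABABBAABAABABBABBAABABBAABAABABBABBAA…ABBAABAABABBABBAABABBAABAABABBABBAABABBABBAABABBAABAABABBA  (len 729)
t=6: ABAABABBABBAABABBAABAABABBAABAABABBABBAABABBAABAABABBABBAA…ABBAABAABABBABBAABABBAABAABABBABBAABABBABBAABABBAABAABABBA  (len 2187)

1093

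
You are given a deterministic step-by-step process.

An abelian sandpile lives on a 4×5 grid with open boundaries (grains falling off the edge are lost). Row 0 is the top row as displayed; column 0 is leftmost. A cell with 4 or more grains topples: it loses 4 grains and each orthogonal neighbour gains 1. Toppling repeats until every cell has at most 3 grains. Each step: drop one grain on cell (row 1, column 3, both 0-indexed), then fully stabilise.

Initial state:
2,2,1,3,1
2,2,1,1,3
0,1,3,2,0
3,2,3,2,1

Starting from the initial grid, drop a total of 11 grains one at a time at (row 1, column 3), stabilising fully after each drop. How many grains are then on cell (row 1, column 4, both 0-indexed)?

t=0: 2,2,1,3,1
2,2,1,1,3
0,1,3,2,0
3,2,3,2,1
t=1: 2,2,1,3,1
2,2,1,2,3
0,1,3,2,0
3,2,3,2,1
t=2: 2,2,1,3,1
2,2,1,3,3
0,1,3,2,0
3,2,3,2,1
t=3: 2,2,2,0,3
2,2,2,2,0
0,1,3,3,1
3,2,3,2,1
t=4: 2,2,2,0,3
2,2,2,3,0
0,1,3,3,1
3,2,3,2,1
t=5: 2,2,3,1,3
2,3,0,2,1
0,2,2,2,2
3,3,1,0,2
t=6: 2,2,3,1,3
2,3,0,3,1
0,2,2,2,2
3,3,1,0,2
t=7: 2,2,3,2,3
2,3,1,0,2
0,2,2,3,2
3,3,1,0,2
t=8: 2,2,3,2,3
2,3,1,1,2
0,2,2,3,2
3,3,1,0,2
t=9: 2,2,3,2,3
2,3,1,2,2
0,2,2,3,2
3,3,1,0,2
t=10: 2,2,3,2,3
2,3,1,3,2
0,2,2,3,2
3,3,1,0,2
t=11: 2,2,3,3,3
2,3,2,1,3
0,2,3,0,3
3,3,1,1,2

3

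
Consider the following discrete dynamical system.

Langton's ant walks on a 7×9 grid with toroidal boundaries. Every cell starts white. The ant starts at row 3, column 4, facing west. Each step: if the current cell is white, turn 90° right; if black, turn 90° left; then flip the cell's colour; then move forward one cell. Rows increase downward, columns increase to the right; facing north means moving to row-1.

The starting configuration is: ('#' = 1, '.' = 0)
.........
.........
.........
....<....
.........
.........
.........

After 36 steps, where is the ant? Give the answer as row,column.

3,8

0) .........
.........
.........
....<....
.........
.........
.........
1) .........
.........
....^....
....#....
.........
.........
.........
2) .........
.........
....#>...
....#....
.........
.........
.........
3) .........
.........
....##...
....#v...
.........
.........
.........
4) .........
.........
....##...
....<#...
.........
.........
.........
5) .........
.........
....##...
.....#...
....v....
.........
.........
6) .........
.........
....##...
.....#...
...<#....
.........
.........
7) .........
.........
....##...
...^.#...
...##....
.........
.........
8) .........
.........
....##...
...#>#...
...##....
.........
.........
9) .........
.........
....##...
...###...
...#v....
.........
.........
10) .........
.........
....##...
...###...
...#.>...
.........
.........
11) .........
.........
....##...
...###...
...#.#...
.....v...
.........
12) .........
.........
....##...
...###...
...#.#...
....<#...
.........
13) .........
.........
....##...
...###...
...#^#...
....##...
.........
14) .........
.........
....##...
...###...
...##>...
....##...
.........
15) .........
.........
....##...
...##^...
...##....
....##...
.........
16) .........
.........
....##...
...#<....
...##....
....##...
.........
17) .........
.........
....##...
...#.....
...#v....
....##...
.........
18) .........
.........
....##...
...#.....
...#.>...
....##...
.........
19) .........
.........
....##...
...#.....
...#.#...
....#v...
.........
20) .........
.........
....##...
...#.....
...#.#...
....#.>..
.........
21) .........
.........
....##...
...#.....
...#.#...
....#.#..
......v..
22) .........
.........
....##...
...#.....
...#.#...
....#.#..
.....<#..
23) .........
.........
....##...
...#.....
...#.#...
....#^#..
.....##..
24) .........
.........
....##...
...#.....
...#.#...
....##>..
.....##..
25) .........
.........
....##...
...#.....
...#.#^..
....##...
.....##..
26) .........
.........
....##...
...#.....
...#.##>.
....##...
.....##..
27) .........
.........
....##...
...#.....
...#.###.
....##.v.
.....##..
28) .........
.........
....##...
...#.....
...#.###.
....##<#.
.....##..
29) .........
.........
....##...
...#.....
...#.#^#.
....####.
.....##..
30) .........
.........
....##...
...#.....
...#.<.#.
....####.
.....##..
31) .........
.........
....##...
...#.....
...#...#.
....#v##.
.....##..
32) .........
.........
....##...
...#.....
...#...#.
....#.>#.
.....##..
33) .........
.........
....##...
...#.....
...#..^#.
....#..#.
.....##..
34) .........
.........
....##...
...#.....
...#..#>.
....#..#.
.....##..
35) .........
.........
....##...
...#...^.
...#..#..
....#..#.
.....##..
36) .........
.........
....##...
...#...#>
...#..#..
....#..#.
.....##..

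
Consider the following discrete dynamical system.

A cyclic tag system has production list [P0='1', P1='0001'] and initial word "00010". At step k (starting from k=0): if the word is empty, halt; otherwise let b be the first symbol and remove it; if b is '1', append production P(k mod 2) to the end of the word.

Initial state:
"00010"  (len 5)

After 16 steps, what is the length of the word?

t=0: "00010"  (len 5)
t=1: "0010"  (len 4)
t=2: "010"  (len 3)
t=3: "10"  (len 2)
t=4: "00001"  (len 5)
t=5: "0001"  (len 4)
t=6: "001"  (len 3)
t=7: "01"  (len 2)
t=8: "1"  (len 1)
t=9: "1"  (len 1)
t=10: "0001"  (len 4)
t=11: "001"  (len 3)
t=12: "01"  (len 2)
t=13: "1"  (len 1)
t=14: "0001"  (len 4)
t=15: "001"  (len 3)
t=16: "01"  (len 2)

2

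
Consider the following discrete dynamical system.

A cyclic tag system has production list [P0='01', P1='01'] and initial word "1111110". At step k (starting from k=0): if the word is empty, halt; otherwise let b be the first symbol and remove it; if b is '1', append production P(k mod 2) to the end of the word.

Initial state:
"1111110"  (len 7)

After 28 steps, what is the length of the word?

step 0: "1111110"  (len 7)
step 1: "11111001"  (len 8)
step 2: "111100101"  (len 9)
step 3: "1110010101"  (len 10)
step 4: "11001010101"  (len 11)
step 5: "100101010101"  (len 12)
step 6: "0010101010101"  (len 13)
step 7: "010101010101"  (len 12)
step 8: "10101010101"  (len 11)
step 9: "010101010101"  (len 12)
step 10: "10101010101"  (len 11)
step 11: "010101010101"  (len 12)
step 12: "10101010101"  (len 11)
step 13: "010101010101"  (len 12)
step 14: "10101010101"  (len 11)
step 15: "010101010101"  (len 12)
step 16: "10101010101"  (len 11)
step 17: "010101010101"  (len 12)
step 18: "10101010101"  (len 11)
step 19: "010101010101"  (len 12)
step 20: "10101010101"  (len 11)
step 21: "010101010101"  (len 12)
step 22: "10101010101"  (len 11)
step 23: "010101010101"  (len 12)
step 24: "10101010101"  (len 11)
step 25: "010101010101"  (len 12)
step 26: "10101010101"  (len 11)
step 27: "010101010101"  (len 12)
step 28: "10101010101"  (len 11)

11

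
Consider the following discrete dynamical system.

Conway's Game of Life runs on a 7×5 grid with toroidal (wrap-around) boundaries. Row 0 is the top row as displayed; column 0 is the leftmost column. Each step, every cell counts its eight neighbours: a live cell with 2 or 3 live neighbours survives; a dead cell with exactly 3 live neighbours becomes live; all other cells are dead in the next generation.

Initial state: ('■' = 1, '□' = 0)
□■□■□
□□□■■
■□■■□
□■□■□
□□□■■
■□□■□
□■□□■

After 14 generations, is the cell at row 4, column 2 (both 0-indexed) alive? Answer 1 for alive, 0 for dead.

1

gen 0: □■□■□
□□□■■
■□■■□
□■□■□
□□□■■
■□□■□
□■□□■
gen 1: □□□■□
■■□□□
■■□□□
■■□□□
■□□■□
■□■■□
□■□■■
gen 2: □■□■□
■■■□■
□□■□■
□□■□□
■□□■□
■□□□□
■■□□□
gen 3: □□□■□
□□□□■
□□■□■
□■■□■
□■□□■
■□□□□
■■■□■
gen 4: □■■■□
□□□□■
□■■□■
□■■□■
□■■■■
□□■■□
■■■■■
gen 5: □□□□□
□□□□■
□■■□■
□□□□■
□□□□■
□□□□□
■□□□□
gen 6: □□□□□
■□□■□
□□□□■
□□□□■
□□□□□
□□□□□
□□□□□
gen 7: □□□□□
□□□□■
■□□■■
□□□□□
□□□□□
□□□□□
□□□□□
gen 8: □□□□□
■□□■■
■□□■■
□□□□■
□□□□□
□□□□□
□□□□□
gen 9: □□□□■
■□□■□
□□□□□
■□□■■
□□□□□
□□□□□
□□□□□
gen 10: □□□□■
□□□□■
■□□■□
□□□□■
□□□□■
□□□□□
□□□□□
gen 11: □□□□□
■□□■■
■□□■□
■□□■■
□□□□□
□□□□□
□□□□□
gen 12: □□□□■
■□□■□
□■■□□
■□□■□
□□□□■
□□□□□
□□□□□
gen 13: □□□□■
■■■■■
■■■■□
■■■■■
□□□□■
□□□□□
□□□□□
gen 14: □■■□■
□□□□□
□□□□□
□□□□□
□■■□■
□□□□□
□□□□□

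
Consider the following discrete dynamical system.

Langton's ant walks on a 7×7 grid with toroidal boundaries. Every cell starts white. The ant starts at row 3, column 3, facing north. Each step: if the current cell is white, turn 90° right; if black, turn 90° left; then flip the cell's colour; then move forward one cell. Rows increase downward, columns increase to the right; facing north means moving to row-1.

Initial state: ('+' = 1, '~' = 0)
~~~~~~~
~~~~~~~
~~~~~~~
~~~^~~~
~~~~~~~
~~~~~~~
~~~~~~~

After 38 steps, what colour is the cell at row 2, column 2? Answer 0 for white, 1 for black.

1

[0] ~~~~~~~
~~~~~~~
~~~~~~~
~~~^~~~
~~~~~~~
~~~~~~~
~~~~~~~
[1] ~~~~~~~
~~~~~~~
~~~~~~~
~~~+>~~
~~~~~~~
~~~~~~~
~~~~~~~
[2] ~~~~~~~
~~~~~~~
~~~~~~~
~~~++~~
~~~~v~~
~~~~~~~
~~~~~~~
[3] ~~~~~~~
~~~~~~~
~~~~~~~
~~~++~~
~~~<+~~
~~~~~~~
~~~~~~~
[4] ~~~~~~~
~~~~~~~
~~~~~~~
~~~^+~~
~~~++~~
~~~~~~~
~~~~~~~
[5] ~~~~~~~
~~~~~~~
~~~~~~~
~~<~+~~
~~~++~~
~~~~~~~
~~~~~~~
[6] ~~~~~~~
~~~~~~~
~~^~~~~
~~+~+~~
~~~++~~
~~~~~~~
~~~~~~~
[7] ~~~~~~~
~~~~~~~
~~+>~~~
~~+~+~~
~~~++~~
~~~~~~~
~~~~~~~
[8] ~~~~~~~
~~~~~~~
~~++~~~
~~+v+~~
~~~++~~
~~~~~~~
~~~~~~~
[9] ~~~~~~~
~~~~~~~
~~++~~~
~~<++~~
~~~++~~
~~~~~~~
~~~~~~~
[10] ~~~~~~~
~~~~~~~
~~++~~~
~~~++~~
~~v++~~
~~~~~~~
~~~~~~~
[11] ~~~~~~~
~~~~~~~
~~++~~~
~~~++~~
~<+++~~
~~~~~~~
~~~~~~~
[12] ~~~~~~~
~~~~~~~
~~++~~~
~^~++~~
~++++~~
~~~~~~~
~~~~~~~
[13] ~~~~~~~
~~~~~~~
~~++~~~
~+>++~~
~++++~~
~~~~~~~
~~~~~~~
[14] ~~~~~~~
~~~~~~~
~~++~~~
~++++~~
~+v++~~
~~~~~~~
~~~~~~~
[15] ~~~~~~~
~~~~~~~
~~++~~~
~++++~~
~+~>+~~
~~~~~~~
~~~~~~~
[16] ~~~~~~~
~~~~~~~
~~++~~~
~++^+~~
~+~~+~~
~~~~~~~
~~~~~~~
[17] ~~~~~~~
~~~~~~~
~~++~~~
~+<~+~~
~+~~+~~
~~~~~~~
~~~~~~~
[18] ~~~~~~~
~~~~~~~
~~++~~~
~+~~+~~
~+v~+~~
~~~~~~~
~~~~~~~
[19] ~~~~~~~
~~~~~~~
~~++~~~
~+~~+~~
~<+~+~~
~~~~~~~
~~~~~~~
[20] ~~~~~~~
~~~~~~~
~~++~~~
~+~~+~~
~~+~+~~
~v~~~~~
~~~~~~~
[21] ~~~~~~~
~~~~~~~
~~++~~~
~+~~+~~
~~+~+~~
<+~~~~~
~~~~~~~
[22] ~~~~~~~
~~~~~~~
~~++~~~
~+~~+~~
^~+~+~~
++~~~~~
~~~~~~~
[23] ~~~~~~~
~~~~~~~
~~++~~~
~+~~+~~
+>+~+~~
++~~~~~
~~~~~~~
[24] ~~~~~~~
~~~~~~~
~~++~~~
~+~~+~~
+++~+~~
+v~~~~~
~~~~~~~
[25] ~~~~~~~
~~~~~~~
~~++~~~
~+~~+~~
+++~+~~
+~>~~~~
~~~~~~~
[26] ~~~~~~~
~~~~~~~
~~++~~~
~+~~+~~
+++~+~~
+~+~~~~
~~v~~~~
[27] ~~~~~~~
~~~~~~~
~~++~~~
~+~~+~~
+++~+~~
+~+~~~~
~<+~~~~
[28] ~~~~~~~
~~~~~~~
~~++~~~
~+~~+~~
+++~+~~
+^+~~~~
~++~~~~
[29] ~~~~~~~
~~~~~~~
~~++~~~
~+~~+~~
+++~+~~
++>~~~~
~++~~~~
[30] ~~~~~~~
~~~~~~~
~~++~~~
~+~~+~~
++^~+~~
++~~~~~
~++~~~~
[31] ~~~~~~~
~~~~~~~
~~++~~~
~+~~+~~
+<~~+~~
++~~~~~
~++~~~~
[32] ~~~~~~~
~~~~~~~
~~++~~~
~+~~+~~
+~~~+~~
+v~~~~~
~++~~~~
[33] ~~~~~~~
~~~~~~~
~~++~~~
~+~~+~~
+~~~+~~
+~>~~~~
~++~~~~
[34] ~~~~~~~
~~~~~~~
~~++~~~
~+~~+~~
+~~~+~~
+~+~~~~
~+v~~~~
[35] ~~~~~~~
~~~~~~~
~~++~~~
~+~~+~~
+~~~+~~
+~+~~~~
~+~>~~~
[36] ~~~v~~~
~~~~~~~
~~++~~~
~+~~+~~
+~~~+~~
+~+~~~~
~+~+~~~
[37] ~~<+~~~
~~~~~~~
~~++~~~
~+~~+~~
+~~~+~~
+~+~~~~
~+~+~~~
[38] ~~++~~~
~~~~~~~
~~++~~~
~+~~+~~
+~~~+~~
+~+~~~~
~+^+~~~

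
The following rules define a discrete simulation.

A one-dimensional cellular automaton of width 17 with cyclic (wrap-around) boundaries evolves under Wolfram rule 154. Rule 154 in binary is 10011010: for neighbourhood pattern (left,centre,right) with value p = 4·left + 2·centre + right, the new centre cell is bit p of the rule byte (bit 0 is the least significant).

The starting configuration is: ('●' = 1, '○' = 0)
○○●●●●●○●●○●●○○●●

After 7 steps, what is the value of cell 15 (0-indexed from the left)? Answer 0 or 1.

1

t=0: ○○●●●●●○●●○●●○○●●
t=1: ●●●●●●○○●○○●○●●●○
t=2: ●●●●●○●●○●●○○●●○○
t=3: ●●●●○○●○○●○●●●○●●
t=4: ●●●○●●○●●○○●●○○●●
t=5: ●●○○●○○●○●●●○●●●●
t=6: ●○●●○●●○○●●○○●●●●
t=7: ○○●○○●○●●●○●●●●●●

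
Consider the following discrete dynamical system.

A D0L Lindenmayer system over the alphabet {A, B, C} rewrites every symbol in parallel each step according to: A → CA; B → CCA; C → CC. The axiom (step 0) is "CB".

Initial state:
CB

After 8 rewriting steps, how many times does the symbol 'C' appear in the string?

639

t=0: CB
t=1: CCCCA
t=2: CCCCCCCCCA
t=3: CCCCCCCCCCCCCCCCCCCA
t=4: CCCCCCCCCCCCCCCCCCCCCCCCCCCCCCCCCCCCCCCA
t=5: CCCCCCCCCCCCCCCCCCCCCCCCCCCCCCCCCCCCCCCCCCCCCCCCCCCCCCCCCCCCCCCCCCCCCCCCCCCCCCCA
t=6: CCCCCCCCCCCCCCCCCCCCCCCCCCCCCCCCCCCCCCCCCCCCCCCCCCCCCCCCCC…CCCCCCCCCCCCCCCCCCCCCCCCCCCCCCCCCCCCCCCCCCCCCCCCCCCCCCCCCA  (len 160)
t=7: CCCCCCCCCCCCCCCCCCCCCCCCCCCCCCCCCCCCCCCCCCCCCCCCCCCCCCCCCC…CCCCCCCCCCCCCCCCCCCCCCCCCCCCCCCCCCCCCCCCCCCCCCCCCCCCCCCCCA  (len 320)
t=8: CCCCCCCCCCCCCCCCCCCCCCCCCCCCCCCCCCCCCCCCCCCCCCCCCCCCCCCCCC…CCCCCCCCCCCCCCCCCCCCCCCCCCCCCCCCCCCCCCCCCCCCCCCCCCCCCCCCCA  (len 640)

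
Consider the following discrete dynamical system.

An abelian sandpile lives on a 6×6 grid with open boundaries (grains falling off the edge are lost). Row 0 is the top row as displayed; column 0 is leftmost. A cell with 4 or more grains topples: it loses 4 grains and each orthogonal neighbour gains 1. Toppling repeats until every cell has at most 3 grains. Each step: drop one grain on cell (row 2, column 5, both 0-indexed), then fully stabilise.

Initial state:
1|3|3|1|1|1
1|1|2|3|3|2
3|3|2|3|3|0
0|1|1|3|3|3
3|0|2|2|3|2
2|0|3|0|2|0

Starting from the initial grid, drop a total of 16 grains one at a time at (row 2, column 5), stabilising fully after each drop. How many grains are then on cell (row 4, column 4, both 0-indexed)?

0) 1|3|3|1|1|1
1|1|2|3|3|2
3|3|2|3|3|0
0|1|1|3|3|3
3|0|2|2|3|2
2|0|3|0|2|0
1) 1|3|3|1|1|1
1|1|2|3|3|2
3|3|2|3|3|1
0|1|1|3|3|3
3|0|2|2|3|2
2|0|3|0|2|0
2) 1|3|3|1|1|1
1|1|2|3|3|2
3|3|2|3|3|2
0|1|1|3|3|3
3|0|2|2|3|2
2|0|3|0|2|0
3) 1|3|3|1|1|1
1|1|2|3|3|2
3|3|2|3|3|3
0|1|1|3|3|3
3|0|2|2|3|2
2|0|3|0|2|0
4) 1|3|3|2|2|2
1|1|3|1|2|0
3|3|3|2|3|3
0|1|2|2|3|2
3|0|3|0|2|0
2|0|3|1|3|1
5) 1|3|3|2|2|2
1|1|3|1|3|1
3|3|3|3|1|2
0|1|2|3|1|0
3|0|3|0|3|1
2|0|3|1|3|1
6) 1|3|3|2|2|2
1|1|3|1|3|1
3|3|3|3|1|3
0|1|2|3|1|0
3|0|3|0|3|1
2|0|3|1|3|1
7) 1|3|3|2|2|2
1|1|3|1|3|2
3|3|3|3|2|0
0|1|2|3|1|1
3|0|3|0|3|1
2|0|3|1|3|1
8) 1|3|3|2|2|2
1|1|3|1|3|2
3|3|3|3|2|1
0|1|2|3|1|1
3|0|3|0|3|1
2|0|3|1|3|1
9) 1|3|3|2|2|2
1|1|3|1|3|2
3|3|3|3|2|2
0|1|2|3|1|1
3|0|3|0|3|1
2|0|3|1|3|1
10) 1|3|3|2|2|2
1|1|3|1|3|2
3|3|3|3|2|3
0|1|2|3|1|1
3|0|3|0|3|1
2|0|3|1|3|1
11) 1|3|3|2|2|2
1|1|3|1|3|3
3|3|3|3|3|0
0|1|2|3|1|2
3|0|3|0|3|1
2|0|3|1|3|1
12) 1|3|3|2|2|2
1|1|3|1|3|3
3|3|3|3|3|1
0|1|2|3|1|2
3|0|3|0|3|1
2|0|3|1|3|1
13) 1|3|3|2|2|2
1|1|3|1|3|3
3|3|3|3|3|2
0|1|2|3|1|2
3|0|3|0|3|1
2|0|3|1|3|1
14) 1|3|3|2|2|2
1|1|3|1|3|3
3|3|3|3|3|3
0|1|2|3|1|2
3|0|3|0|3|1
2|0|3|1|3|1
15) 2|1|2|1|1|0
3|0|3|1|3|2
0|2|3|3|2|2
1|3|1|1|3|3
3|1|1|2|3|1
2|1|0|2|3|1
16) 2|1|2|1|1|0
3|0|3|1|3|2
0|2|3|3|2|3
1|3|1|1|3|3
3|1|1|2|3|1
2|1|0|2|3|1

3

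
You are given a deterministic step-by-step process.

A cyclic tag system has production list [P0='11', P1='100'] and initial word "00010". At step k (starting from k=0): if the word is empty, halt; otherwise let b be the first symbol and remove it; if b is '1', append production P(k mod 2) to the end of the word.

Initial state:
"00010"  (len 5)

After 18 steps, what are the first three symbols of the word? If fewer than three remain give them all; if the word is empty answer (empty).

[0] "00010"  (len 5)
[1] "0010"  (len 4)
[2] "010"  (len 3)
[3] "10"  (len 2)
[4] "0100"  (len 4)
[5] "100"  (len 3)
[6] "00100"  (len 5)
[7] "0100"  (len 4)
[8] "100"  (len 3)
[9] "0011"  (len 4)
[10] "011"  (len 3)
[11] "11"  (len 2)
[12] "1100"  (len 4)
[13] "10011"  (len 5)
[14] "0011100"  (len 7)
[15] "011100"  (len 6)
[16] "11100"  (len 5)
[17] "110011"  (len 6)
[18] "10011100"  (len 8)

100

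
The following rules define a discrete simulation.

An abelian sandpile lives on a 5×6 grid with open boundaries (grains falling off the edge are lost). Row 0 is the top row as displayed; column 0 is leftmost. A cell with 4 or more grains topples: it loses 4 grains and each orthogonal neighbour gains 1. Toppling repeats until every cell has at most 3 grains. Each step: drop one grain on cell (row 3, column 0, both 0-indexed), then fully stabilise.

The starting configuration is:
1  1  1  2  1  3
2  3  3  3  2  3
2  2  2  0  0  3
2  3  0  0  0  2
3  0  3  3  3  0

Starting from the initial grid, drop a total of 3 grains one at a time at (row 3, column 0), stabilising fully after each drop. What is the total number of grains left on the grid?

53

gen 0: 1  1  1  2  1  3
2  3  3  3  2  3
2  2  2  0  0  3
2  3  0  0  0  2
3  0  3  3  3  0
gen 1: 1  1  1  2  1  3
2  3  3  3  2  3
2  2  2  0  0  3
3  3  0  0  0  2
3  0  3  3  3  0
gen 2: 1  1  1  2  1  3
2  3  3  3  2  3
3  3  2  0  0  3
2  0  1  0  0  2
0  2  3  3  3  0
gen 3: 1  1  1  2  1  3
2  3  3  3  2  3
3  3  2  0  0  3
3  0  1  0  0  2
0  2  3  3  3  0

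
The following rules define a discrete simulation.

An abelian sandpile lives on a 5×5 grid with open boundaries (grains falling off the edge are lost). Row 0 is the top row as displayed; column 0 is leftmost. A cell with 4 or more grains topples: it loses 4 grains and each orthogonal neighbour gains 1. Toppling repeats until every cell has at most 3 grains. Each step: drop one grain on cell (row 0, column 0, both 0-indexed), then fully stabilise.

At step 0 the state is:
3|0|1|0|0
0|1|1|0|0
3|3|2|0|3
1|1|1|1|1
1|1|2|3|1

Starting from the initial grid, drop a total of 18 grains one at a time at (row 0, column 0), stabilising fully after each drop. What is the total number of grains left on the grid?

step 0: 3|0|1|0|0
0|1|1|0|0
3|3|2|0|3
1|1|1|1|1
1|1|2|3|1
step 1: 0|1|1|0|0
1|1|1|0|0
3|3|2|0|3
1|1|1|1|1
1|1|2|3|1
step 2: 1|1|1|0|0
1|1|1|0|0
3|3|2|0|3
1|1|1|1|1
1|1|2|3|1
step 3: 2|1|1|0|0
1|1|1|0|0
3|3|2|0|3
1|1|1|1|1
1|1|2|3|1
step 4: 3|1|1|0|0
1|1|1|0|0
3|3|2|0|3
1|1|1|1|1
1|1|2|3|1
step 5: 0|2|1|0|0
2|1|1|0|0
3|3|2|0|3
1|1|1|1|1
1|1|2|3|1
step 6: 1|2|1|0|0
2|1|1|0|0
3|3|2|0|3
1|1|1|1|1
1|1|2|3|1
step 7: 2|2|1|0|0
2|1|1|0|0
3|3|2|0|3
1|1|1|1|1
1|1|2|3|1
step 8: 3|2|1|0|0
2|1|1|0|0
3|3|2|0|3
1|1|1|1|1
1|1|2|3|1
step 9: 0|3|1|0|0
3|1|1|0|0
3|3|2|0|3
1|1|1|1|1
1|1|2|3|1
step 10: 1|3|1|0|0
3|1|1|0|0
3|3|2|0|3
1|1|1|1|1
1|1|2|3|1
step 11: 2|3|1|0|0
3|1|1|0|0
3|3|2|0|3
1|1|1|1|1
1|1|2|3|1
step 12: 3|3|1|0|0
3|1|1|0|0
3|3|2|0|3
1|1|1|1|1
1|1|2|3|1
step 13: 2|1|2|0|0
2|0|2|0|0
1|1|3|0|3
2|2|1|1|1
1|1|2|3|1
step 14: 3|1|2|0|0
2|0|2|0|0
1|1|3|0|3
2|2|1|1|1
1|1|2|3|1
step 15: 0|2|2|0|0
3|0|2|0|0
1|1|3|0|3
2|2|1|1|1
1|1|2|3|1
step 16: 1|2|2|0|0
3|0|2|0|0
1|1|3|0|3
2|2|1|1|1
1|1|2|3|1
step 17: 2|2|2|0|0
3|0|2|0|0
1|1|3|0|3
2|2|1|1|1
1|1|2|3|1
step 18: 3|2|2|0|0
3|0|2|0|0
1|1|3|0|3
2|2|1|1|1
1|1|2|3|1

35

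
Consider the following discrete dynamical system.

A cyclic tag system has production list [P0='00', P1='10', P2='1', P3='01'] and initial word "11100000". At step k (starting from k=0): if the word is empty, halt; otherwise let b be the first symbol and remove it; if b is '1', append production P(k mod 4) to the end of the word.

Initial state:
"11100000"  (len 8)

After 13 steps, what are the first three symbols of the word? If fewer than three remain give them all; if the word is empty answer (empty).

100

step 0: "11100000"  (len 8)
step 1: "110000000"  (len 9)
step 2: "1000000010"  (len 10)
step 3: "0000000101"  (len 10)
step 4: "000000101"  (len 9)
step 5: "00000101"  (len 8)
step 6: "0000101"  (len 7)
step 7: "000101"  (len 6)
step 8: "00101"  (len 5)
step 9: "0101"  (len 4)
step 10: "101"  (len 3)
step 11: "011"  (len 3)
step 12: "11"  (len 2)
step 13: "100"  (len 3)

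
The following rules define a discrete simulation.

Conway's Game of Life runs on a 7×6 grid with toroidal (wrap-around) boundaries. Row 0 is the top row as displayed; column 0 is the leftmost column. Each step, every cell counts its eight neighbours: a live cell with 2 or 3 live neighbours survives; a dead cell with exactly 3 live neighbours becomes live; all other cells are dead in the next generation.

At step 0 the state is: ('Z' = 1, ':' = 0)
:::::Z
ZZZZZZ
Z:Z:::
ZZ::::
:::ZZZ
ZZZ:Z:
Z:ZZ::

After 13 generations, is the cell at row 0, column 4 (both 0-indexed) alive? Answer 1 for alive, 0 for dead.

0

gen 0: :::::Z
ZZZZZZ
Z:Z:::
ZZ::::
:::ZZZ
ZZZ:Z:
Z:ZZ::
gen 1: ::::::
::ZZZ:
::::Z:
ZZZZZ:
:::ZZ:
Z:::::
Z:ZZZ:
gen 2: :Z:::Z
:::ZZ:
::::::
:ZZ:::
Z:::Z:
:ZZ:::
:Z:Z:Z
gen 3: :::Z:Z
::::Z:
::ZZ::
:Z::::
Z::Z::
:ZZZZZ
:Z::Z:
gen 4: :::Z:Z
::Z:Z:
::ZZ::
:Z:Z::
Z::Z:Z
:Z:::Z
:Z::::
gen 5: ::ZZZ:
::Z:Z:
:Z::Z:
ZZ:Z::
:Z:::Z
:ZZ:ZZ
::Z:Z:
gen 6: :ZZ:ZZ
:ZZ:ZZ
ZZ::ZZ
:Z::ZZ
:::Z:Z
:ZZ:ZZ
::::::
gen 7: :ZZ:ZZ
::::::
::::::
:ZZZ::
:Z:Z::
Z:ZZZZ
::::::
gen 8: ::::::
::::::
::Z:::
:Z:Z::
:::::Z
ZZZZZZ
::::::
gen 9: ::::::
::::::
::Z:::
::Z:::
:::::Z
ZZZZZZ
ZZZZZZ
gen 10: ZZZZZZ
::::::
::::::
::::::
:::::Z
::::::
::::::
gen 11: ZZZZZZ
ZZZZZZ
::::::
::::::
::::::
::::::
ZZZZZZ
gen 12: ::::::
::::::
ZZZZZZ
::::::
::::::
ZZZZZZ
::::::
gen 13: ::::::
ZZZZZZ
ZZZZZZ
ZZZZZZ
ZZZZZZ
ZZZZZZ
ZZZZZZ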